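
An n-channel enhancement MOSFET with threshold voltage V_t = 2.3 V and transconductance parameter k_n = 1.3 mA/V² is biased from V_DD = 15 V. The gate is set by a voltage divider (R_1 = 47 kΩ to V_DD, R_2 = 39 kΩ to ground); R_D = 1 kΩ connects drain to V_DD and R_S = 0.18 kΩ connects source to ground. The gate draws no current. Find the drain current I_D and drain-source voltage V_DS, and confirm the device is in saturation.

V_G = V_DD·R_2/(R_1+R_2) = 15×39/86 = 6.8 V.
Assume saturation: I_D = (k_n/2)(V_GS − V_t)² with V_GS = V_G − I_D·R_S = 6.8 − 0.18·I_D.
Substituting gives 0.0211·I_D² − 2.05·I_D + 13.2 = 0, with roots I_D = 6.91 or 90.6 mA.
The root I_D = 90.6 mA gives V_GS = -9.51 V ≤ V_t, so take I_D = 6.91 mA.
Then V_GS = 5.56 V and V_DS = V_DD − I_D(R_D+R_S) = 15 − 6.91×1.18 = 6.85 V.
Saturation requires V_DS ≥ V_GS − V_t = 3.26 V; 6.85 ≥ 3.26 ✓.

I_D ≈ 6.9 mA, V_DS ≈ 6.9 V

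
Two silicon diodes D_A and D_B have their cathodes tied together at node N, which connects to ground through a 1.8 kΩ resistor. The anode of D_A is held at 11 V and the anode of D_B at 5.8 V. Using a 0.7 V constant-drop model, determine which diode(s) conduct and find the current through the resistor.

Assume both conduct. Then node N would need to be at both 11−0.7 = 10.3 V and 5.8−0.7 = 5.1 V, which is impossible.
Assume only D_A conducts: V_N = 11 − 0.7 = 10.3 V, so I_R = 10.3/1.8 = 5.72 mA.
Check D_B: its anode-to-cathode voltage is 5.8 − 10.3 = -4.5 V < 0.7 V, so it is off. The assumption is consistent.

Only D_A conducts; I_R ≈ 5.7 mA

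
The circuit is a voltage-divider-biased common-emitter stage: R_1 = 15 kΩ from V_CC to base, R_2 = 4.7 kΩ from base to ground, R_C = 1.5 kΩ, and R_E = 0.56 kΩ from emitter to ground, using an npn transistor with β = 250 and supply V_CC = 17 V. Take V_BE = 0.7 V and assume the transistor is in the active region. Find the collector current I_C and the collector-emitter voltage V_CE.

Thevenize the base divider: V_Th = V_CC·R_2/(R_1+R_2) = 17×4.7/19.7 = 4.06 V, R_Th = R_1‖R_2 = 3.58 kΩ.
Base-emitter loop: V_Th = I_B·R_Th + V_BE + (β+1)I_B·R_E, so I_B = (4.06 − 0.7) / (3.58 + 251×0.56) = 0.0233 mA.
I_C = β·I_B = 250×0.0233 = 5.82 mA, and I_E = (β+1)I_B = 5.84 mA.
V_CE = V_CC − I_C·R_C − I_E·R_E = 17 − 5.82×1.5 − 5.84×0.56 = 5 V.
V_CE = 5 V > 0.2 V confirms active-region operation.

I_C ≈ 5.8 mA, V_CE ≈ 5 V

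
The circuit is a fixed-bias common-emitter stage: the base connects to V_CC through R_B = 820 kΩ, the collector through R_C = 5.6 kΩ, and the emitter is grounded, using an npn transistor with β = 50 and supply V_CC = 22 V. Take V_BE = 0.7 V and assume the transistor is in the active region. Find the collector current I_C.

Base loop: V_CC = I_B·R_B + V_BE, so I_B = (22 − 0.7)/820 kΩ = 0.026 mA.
In the active region I_C = β·I_B = 50 × 0.026 = 1.3 mA.
Collector loop: V_CE = V_CC − I_C·R_C = 22 − 1.3×5.6 = 14.7 V.
Since V_CE = 14.7 V > V_CE(sat) ≈ 0.2 V, the transistor is in the active region as assumed.

I_C ≈ 1.3 mA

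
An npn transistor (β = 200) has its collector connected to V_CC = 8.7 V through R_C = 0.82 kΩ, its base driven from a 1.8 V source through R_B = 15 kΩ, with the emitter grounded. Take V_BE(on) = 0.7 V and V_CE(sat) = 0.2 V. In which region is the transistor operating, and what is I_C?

saturation; I_C ≈ 10 mA

Assume active: I_B = (1.8 − 0.7)/15 = 0.0733 mA, giving I_C = β·I_B = 14.7 mA.
But then V_CE = 8.7 − 14.7×0.82 = -3.33 V < V_CE(sat) = 0.2 V — impossible in the active region.
So the transistor is saturated. With V_CE = 0.2 V, I_C = (V_CC − 0.2)/R_C = 8.5/0.82 = 10.4 mA.
Check: β·I_B = 14.7 mA > I_C = 10.4 mA, confirming saturation.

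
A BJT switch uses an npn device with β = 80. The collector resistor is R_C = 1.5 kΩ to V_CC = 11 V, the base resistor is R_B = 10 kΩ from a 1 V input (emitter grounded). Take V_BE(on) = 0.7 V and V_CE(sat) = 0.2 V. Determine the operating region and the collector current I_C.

Assume active. Base-emitter loop: I_B = (V_BB − V_BE)/R_B = (1 − 0.7)/10 = 0.03 mA.
I_C = β·I_B = 80×0.03 = 2.4 mA.
V_CE = V_CC − I_C·R_C = 11 − 2.4×1.5 = 7.4 V > V_CE(sat), so the active-region assumption holds.

active; I_C ≈ 2.4 mA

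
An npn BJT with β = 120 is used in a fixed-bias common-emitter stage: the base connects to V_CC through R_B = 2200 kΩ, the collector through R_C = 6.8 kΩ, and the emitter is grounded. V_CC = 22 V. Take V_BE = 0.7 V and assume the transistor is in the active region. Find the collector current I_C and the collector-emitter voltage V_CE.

Base loop: V_CC = I_B·R_B + V_BE, so I_B = (22 − 0.7)/2200 kΩ = 0.00968 mA.
In the active region I_C = β·I_B = 120 × 0.00968 = 1.16 mA.
Collector loop: V_CE = V_CC − I_C·R_C = 22 − 1.16×6.8 = 14.1 V.
Since V_CE = 14.1 V > V_CE(sat) ≈ 0.2 V, the transistor is in the active region as assumed.

I_C ≈ 1.2 mA, V_CE ≈ 14 V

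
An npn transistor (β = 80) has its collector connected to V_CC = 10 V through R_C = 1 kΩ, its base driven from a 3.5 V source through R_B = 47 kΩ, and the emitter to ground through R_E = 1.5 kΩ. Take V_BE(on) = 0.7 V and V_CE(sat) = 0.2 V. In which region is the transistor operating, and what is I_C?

Assume active. Base-emitter loop: I_B = (V_BB − V_BE)/(R_B + (β+1)R_E) = (3.5 − 0.7)/(47 + 81×1.5) = 0.0166 mA.
I_C = β·I_B = 80×0.0166 = 1.33 mA.
V_CE = V_CC − I_C·R_C − I_E·R_E = 10 − 1.33×1 − 1.35×1.5 = 6.65 V > V_CE(sat), so the active-region assumption holds.

active; I_C ≈ 1.3 mA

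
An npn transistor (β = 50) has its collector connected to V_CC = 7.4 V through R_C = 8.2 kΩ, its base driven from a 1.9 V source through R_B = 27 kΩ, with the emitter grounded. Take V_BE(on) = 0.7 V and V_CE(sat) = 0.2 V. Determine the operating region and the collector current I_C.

Assume active: I_B = (1.9 − 0.7)/27 = 0.0444 mA, giving I_C = β·I_B = 2.22 mA.
But then V_CE = 7.4 − 2.22×8.2 = -10.8 V < V_CE(sat) = 0.2 V — impossible in the active region.
So the transistor is saturated. With V_CE = 0.2 V, I_C = (V_CC − 0.2)/R_C = 7.2/8.2 = 0.878 mA.
Check: β·I_B = 2.22 mA > I_C = 0.878 mA, confirming saturation.

saturation; I_C ≈ 0.88 mA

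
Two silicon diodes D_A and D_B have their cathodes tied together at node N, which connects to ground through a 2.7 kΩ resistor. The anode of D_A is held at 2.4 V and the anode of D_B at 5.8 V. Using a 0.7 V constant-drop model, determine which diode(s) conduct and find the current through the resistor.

Only D_B conducts; I_R ≈ 1.9 mA

Assume both conduct. Then node N would need to be at both 2.4−0.7 = 1.7 V and 5.8−0.7 = 5.1 V, which is impossible.
Assume only D_B conducts: V_N = 5.8 − 0.7 = 5.1 V, so I_R = 5.1/2.7 = 1.89 mA.
Check D_A: its anode-to-cathode voltage is 2.4 − 5.1 = -2.7 V < 0.7 V, so it is off. The assumption is consistent.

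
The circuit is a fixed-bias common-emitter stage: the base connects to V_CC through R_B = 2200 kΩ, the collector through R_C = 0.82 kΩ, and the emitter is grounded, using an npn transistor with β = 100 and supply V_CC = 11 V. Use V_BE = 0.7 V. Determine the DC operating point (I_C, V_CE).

Base loop: V_CC = I_B·R_B + V_BE, so I_B = (11 − 0.7)/2200 kΩ = 0.00468 mA.
In the active region I_C = β·I_B = 100 × 0.00468 = 0.468 mA.
Collector loop: V_CE = V_CC − I_C·R_C = 11 − 0.468×0.82 = 10.6 V.
Since V_CE = 10.6 V > V_CE(sat) ≈ 0.2 V, the transistor is in the active region as assumed.

I_C ≈ 0.47 mA, V_CE ≈ 11 V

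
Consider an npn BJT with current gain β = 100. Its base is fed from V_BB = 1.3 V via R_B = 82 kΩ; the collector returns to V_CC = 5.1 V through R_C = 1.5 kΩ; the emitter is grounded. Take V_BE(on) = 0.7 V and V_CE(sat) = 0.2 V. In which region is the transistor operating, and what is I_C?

active; I_C ≈ 0.73 mA

Assume active. Base-emitter loop: I_B = (V_BB − V_BE)/R_B = (1.3 − 0.7)/82 = 0.00732 mA.
I_C = β·I_B = 100×0.00732 = 0.732 mA.
V_CE = V_CC − I_C·R_C = 5.1 − 0.732×1.5 = 4 V > V_CE(sat), so the active-region assumption holds.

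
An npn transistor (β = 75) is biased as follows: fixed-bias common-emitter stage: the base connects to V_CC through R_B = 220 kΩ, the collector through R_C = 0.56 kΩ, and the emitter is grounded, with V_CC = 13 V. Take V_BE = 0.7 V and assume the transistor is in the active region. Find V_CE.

V_CE ≈ 11 V

Base loop: V_CC = I_B·R_B + V_BE, so I_B = (13 − 0.7)/220 kΩ = 0.0559 mA.
In the active region I_C = β·I_B = 75 × 0.0559 = 4.19 mA.
Collector loop: V_CE = V_CC − I_C·R_C = 13 − 4.19×0.56 = 10.7 V.
Since V_CE = 10.7 V > V_CE(sat) ≈ 0.2 V, the transistor is in the active region as assumed.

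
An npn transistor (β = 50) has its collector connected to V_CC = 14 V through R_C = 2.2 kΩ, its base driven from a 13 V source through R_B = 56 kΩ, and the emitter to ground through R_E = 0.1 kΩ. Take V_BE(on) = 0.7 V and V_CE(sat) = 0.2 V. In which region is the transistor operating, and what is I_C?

saturation; I_C ≈ 6 mA

Assume active: I_B = (13 − 0.7)/(56 + 51×0.1) = 0.201 mA, I_C = β·I_B = 10.1 mA.
Then V_CE = 14 − 10.1×2.2 − 10.3×0.1 = -9.17 V < 0.2 V — the active assumption fails.
Re-solve with V_CE = 0.2 V. KCL at the emitter: V_E/R_E = (V_BB−0.7−V_E)/R_B + (V_CC−0.2−V_E)/R_C, giving V_E = 0.62 V.
I_C = (V_CC − 0.2 − V_E)/R_C = (13.8 − 0.62)/2.2 = 5.99 mA.
Check: I_B = (12.3 − 0.62)/56 = 0.209 mA, and β·I_B = 10.4 mA > I_C, confirming saturation.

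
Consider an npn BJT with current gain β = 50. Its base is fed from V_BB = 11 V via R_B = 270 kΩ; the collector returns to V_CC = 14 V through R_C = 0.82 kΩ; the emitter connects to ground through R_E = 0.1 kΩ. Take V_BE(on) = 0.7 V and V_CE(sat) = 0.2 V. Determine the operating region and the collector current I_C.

active; I_C ≈ 1.9 mA

Assume active. Base-emitter loop: I_B = (V_BB − V_BE)/(R_B + (β+1)R_E) = (11 − 0.7)/(270 + 51×0.1) = 0.0374 mA.
I_C = β·I_B = 50×0.0374 = 1.87 mA.
V_CE = V_CC − I_C·R_C − I_E·R_E = 14 − 1.87×0.82 − 1.91×0.1 = 12.3 V > V_CE(sat), so the active-region assumption holds.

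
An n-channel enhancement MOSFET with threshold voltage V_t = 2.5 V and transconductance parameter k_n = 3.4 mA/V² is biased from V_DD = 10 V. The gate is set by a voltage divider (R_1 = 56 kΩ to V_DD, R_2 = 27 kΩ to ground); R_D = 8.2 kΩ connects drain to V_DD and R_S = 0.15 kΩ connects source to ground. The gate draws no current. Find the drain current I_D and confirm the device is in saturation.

V_G = V_DD·R_2/(R_1+R_2) = 10×27/83 = 3.25 V.
Assume saturation: I_D = (k_n/2)(V_GS − V_t)² with V_GS = V_G − I_D·R_S = 3.25 − 0.15·I_D.
Substituting gives 0.0382·I_D² − 1.38·I_D + 0.964 = 0, with roots I_D = 0.71 or 35.5 mA.
The root I_D = 35.5 mA gives V_GS = -2.07 V ≤ V_t, so take I_D = 0.71 mA.
Then V_GS = 3.15 V and V_DS = V_DD − I_D(R_D+R_S) = 10 − 0.71×8.35 = 4.07 V.
Saturation requires V_DS ≥ V_GS − V_t = 0.646 V; 4.07 ≥ 0.646 ✓.

I_D ≈ 0.71 mA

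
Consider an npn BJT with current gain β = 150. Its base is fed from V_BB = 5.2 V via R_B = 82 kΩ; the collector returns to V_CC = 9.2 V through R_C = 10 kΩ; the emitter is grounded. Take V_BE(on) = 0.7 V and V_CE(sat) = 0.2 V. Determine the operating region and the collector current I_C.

saturation; I_C ≈ 0.9 mA

Assume active: I_B = (5.2 − 0.7)/82 = 0.0549 mA, giving I_C = β·I_B = 8.23 mA.
But then V_CE = 9.2 − 8.23×10 = -73.1 V < V_CE(sat) = 0.2 V — impossible in the active region.
So the transistor is saturated. With V_CE = 0.2 V, I_C = (V_CC − 0.2)/R_C = 9/10 = 0.9 mA.
Check: β·I_B = 8.23 mA > I_C = 0.9 mA, confirming saturation.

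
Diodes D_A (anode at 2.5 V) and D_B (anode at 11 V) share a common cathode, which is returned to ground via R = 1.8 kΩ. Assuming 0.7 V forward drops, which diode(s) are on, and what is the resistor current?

Only D_B conducts; I_R ≈ 5.7 mA

Assume both conduct. Then node N would need to be at both 2.5−0.7 = 1.8 V and 11−0.7 = 10.3 V, which is impossible.
Assume only D_B conducts: V_N = 11 − 0.7 = 10.3 V, so I_R = 10.3/1.8 = 5.72 mA.
Check D_A: its anode-to-cathode voltage is 2.5 − 10.3 = -7.8 V < 0.7 V, so it is off. The assumption is consistent.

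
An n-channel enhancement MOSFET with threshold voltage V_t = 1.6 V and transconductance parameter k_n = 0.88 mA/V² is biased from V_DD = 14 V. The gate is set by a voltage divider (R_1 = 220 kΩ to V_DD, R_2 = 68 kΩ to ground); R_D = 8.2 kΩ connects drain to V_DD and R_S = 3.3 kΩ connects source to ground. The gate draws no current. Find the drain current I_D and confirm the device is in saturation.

V_G = V_DD·R_2/(R_1+R_2) = 14×68/288 = 3.31 V.
Assume saturation: I_D = (k_n/2)(V_GS − V_t)² with V_GS = V_G − I_D·R_S = 3.31 − 3.3·I_D.
Substituting gives 4.79·I_D² − 5.95·I_D + 1.28 = 0, with roots I_D = 0.277 or 0.966 mA.
The root I_D = 0.966 mA gives V_GS = 0.118 V ≤ V_t, so take I_D = 0.277 mA.
Then V_GS = 2.39 V and V_DS = V_DD − I_D(R_D+R_S) = 14 − 0.277×11.5 = 10.8 V.
Saturation requires V_DS ≥ V_GS − V_t = 0.793 V; 10.8 ≥ 0.793 ✓.

I_D ≈ 0.28 mA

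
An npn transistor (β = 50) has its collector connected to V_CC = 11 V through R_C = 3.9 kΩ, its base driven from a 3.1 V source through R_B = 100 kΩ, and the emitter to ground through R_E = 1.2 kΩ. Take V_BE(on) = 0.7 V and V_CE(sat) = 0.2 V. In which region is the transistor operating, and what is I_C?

Assume active. Base-emitter loop: I_B = (V_BB − V_BE)/(R_B + (β+1)R_E) = (3.1 − 0.7)/(100 + 51×1.2) = 0.0149 mA.
I_C = β·I_B = 50×0.0149 = 0.744 mA.
V_CE = V_CC − I_C·R_C − I_E·R_E = 11 − 0.744×3.9 − 0.759×1.2 = 7.19 V > V_CE(sat), so the active-region assumption holds.

active; I_C ≈ 0.74 mA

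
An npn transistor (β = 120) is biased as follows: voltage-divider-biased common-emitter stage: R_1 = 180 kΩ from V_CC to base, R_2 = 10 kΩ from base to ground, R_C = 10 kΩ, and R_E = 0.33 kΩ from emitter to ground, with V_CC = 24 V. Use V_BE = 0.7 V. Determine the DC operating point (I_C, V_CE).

I_C ≈ 1.4 mA, V_CE ≈ 9.9 V

Thevenize the base divider: V_Th = V_CC·R_2/(R_1+R_2) = 24×10/190 = 1.26 V, R_Th = R_1‖R_2 = 9.47 kΩ.
Base-emitter loop: V_Th = I_B·R_Th + V_BE + (β+1)I_B·R_E, so I_B = (1.26 − 0.7) / (9.47 + 121×0.33) = 0.0114 mA.
I_C = β·I_B = 120×0.0114 = 1.37 mA, and I_E = (β+1)I_B = 1.38 mA.
V_CE = V_CC − I_C·R_C − I_E·R_E = 24 − 1.37×10 − 1.38×0.33 = 9.87 V.
V_CE = 9.87 V > 0.2 V confirms active-region operation.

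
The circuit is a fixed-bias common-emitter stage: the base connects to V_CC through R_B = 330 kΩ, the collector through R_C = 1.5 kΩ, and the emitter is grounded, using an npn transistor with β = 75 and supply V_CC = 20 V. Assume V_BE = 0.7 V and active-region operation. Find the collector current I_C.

Base loop: V_CC = I_B·R_B + V_BE, so I_B = (20 − 0.7)/330 kΩ = 0.0585 mA.
In the active region I_C = β·I_B = 75 × 0.0585 = 4.39 mA.
Collector loop: V_CE = V_CC − I_C·R_C = 20 − 4.39×1.5 = 13.4 V.
Since V_CE = 13.4 V > V_CE(sat) ≈ 0.2 V, the transistor is in the active region as assumed.

I_C ≈ 4.4 mA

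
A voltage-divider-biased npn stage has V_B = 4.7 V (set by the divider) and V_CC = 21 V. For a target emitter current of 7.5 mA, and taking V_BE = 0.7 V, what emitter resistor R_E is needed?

R_E ≈ 0.53 kΩ

V_E = V_B − V_BE = 4.7 − 0.7 = 4 V.
R_E = V_E / I_E = 4 / 7.5 = 0.533 kΩ.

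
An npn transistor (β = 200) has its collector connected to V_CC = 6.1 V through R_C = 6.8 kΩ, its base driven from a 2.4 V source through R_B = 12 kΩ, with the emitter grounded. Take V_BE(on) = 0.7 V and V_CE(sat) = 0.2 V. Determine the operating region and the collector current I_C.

saturation; I_C ≈ 0.87 mA

Assume active: I_B = (2.4 − 0.7)/12 = 0.142 mA, giving I_C = β·I_B = 28.3 mA.
But then V_CE = 6.1 − 28.3×6.8 = -187 V < V_CE(sat) = 0.2 V — impossible in the active region.
So the transistor is saturated. With V_CE = 0.2 V, I_C = (V_CC − 0.2)/R_C = 5.9/6.8 = 0.868 mA.
Check: β·I_B = 28.3 mA > I_C = 0.868 mA, confirming saturation.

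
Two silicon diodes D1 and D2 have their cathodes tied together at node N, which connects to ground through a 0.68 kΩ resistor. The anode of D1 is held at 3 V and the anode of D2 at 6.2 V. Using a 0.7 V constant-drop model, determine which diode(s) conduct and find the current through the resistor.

Only D2 conducts; I_R ≈ 8.1 mA

Assume both conduct. Then node N would need to be at both 3−0.7 = 2.3 V and 6.2−0.7 = 5.5 V, which is impossible.
Assume only D2 conducts: V_N = 6.2 − 0.7 = 5.5 V, so I_R = 5.5/0.68 = 8.09 mA.
Check D1: its anode-to-cathode voltage is 3 − 5.5 = -2.5 V < 0.7 V, so it is off. The assumption is consistent.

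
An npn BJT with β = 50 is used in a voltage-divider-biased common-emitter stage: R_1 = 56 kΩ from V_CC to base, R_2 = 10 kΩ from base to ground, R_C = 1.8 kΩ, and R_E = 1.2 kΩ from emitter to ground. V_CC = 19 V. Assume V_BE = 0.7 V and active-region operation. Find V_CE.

Thevenize the base divider: V_Th = V_CC·R_2/(R_1+R_2) = 19×10/66 = 2.88 V, R_Th = R_1‖R_2 = 8.48 kΩ.
Base-emitter loop: V_Th = I_B·R_Th + V_BE + (β+1)I_B·R_E, so I_B = (2.88 − 0.7) / (8.48 + 51×1.2) = 0.0313 mA.
I_C = β·I_B = 50×0.0313 = 1.56 mA, and I_E = (β+1)I_B = 1.59 mA.
V_CE = V_CC − I_C·R_C − I_E·R_E = 19 − 1.56×1.8 − 1.59×1.2 = 14.3 V.
V_CE = 14.3 V > 0.2 V confirms active-region operation.

V_CE ≈ 14 V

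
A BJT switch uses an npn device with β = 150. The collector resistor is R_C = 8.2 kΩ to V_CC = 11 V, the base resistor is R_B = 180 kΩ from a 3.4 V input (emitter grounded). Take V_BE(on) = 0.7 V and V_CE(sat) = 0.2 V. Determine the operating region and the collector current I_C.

Assume active: I_B = (3.4 − 0.7)/180 = 0.015 mA, giving I_C = β·I_B = 2.25 mA.
But then V_CE = 11 − 2.25×8.2 = -7.45 V < V_CE(sat) = 0.2 V — impossible in the active region.
So the transistor is saturated. With V_CE = 0.2 V, I_C = (V_CC − 0.2)/R_C = 10.8/8.2 = 1.32 mA.
Check: β·I_B = 2.25 mA > I_C = 1.32 mA, confirming saturation.

saturation; I_C ≈ 1.3 mA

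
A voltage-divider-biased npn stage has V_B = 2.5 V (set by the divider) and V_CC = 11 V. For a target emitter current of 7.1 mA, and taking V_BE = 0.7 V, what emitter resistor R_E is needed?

R_E ≈ 0.25 kΩ

V_E = V_B − V_BE = 2.5 − 0.7 = 1.8 V.
R_E = V_E / I_E = 1.8 / 7.1 = 0.254 kΩ.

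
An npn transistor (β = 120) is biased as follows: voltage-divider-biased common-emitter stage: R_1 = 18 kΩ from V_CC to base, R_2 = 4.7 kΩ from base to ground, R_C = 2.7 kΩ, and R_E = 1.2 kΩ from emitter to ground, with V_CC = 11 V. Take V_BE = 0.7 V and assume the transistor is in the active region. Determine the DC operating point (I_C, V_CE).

Thevenize the base divider: V_Th = V_CC·R_2/(R_1+R_2) = 11×4.7/22.7 = 2.28 V, R_Th = R_1‖R_2 = 3.73 kΩ.
Base-emitter loop: V_Th = I_B·R_Th + V_BE + (β+1)I_B·R_E, so I_B = (2.28 − 0.7) / (3.73 + 121×1.2) = 0.0106 mA.
I_C = β·I_B = 120×0.0106 = 1.27 mA, and I_E = (β+1)I_B = 1.28 mA.
V_CE = V_CC − I_C·R_C − I_E·R_E = 11 − 1.27×2.7 − 1.28×1.2 = 6.03 V.
V_CE = 6.03 V > 0.2 V confirms active-region operation.

I_C ≈ 1.3 mA, V_CE ≈ 6 V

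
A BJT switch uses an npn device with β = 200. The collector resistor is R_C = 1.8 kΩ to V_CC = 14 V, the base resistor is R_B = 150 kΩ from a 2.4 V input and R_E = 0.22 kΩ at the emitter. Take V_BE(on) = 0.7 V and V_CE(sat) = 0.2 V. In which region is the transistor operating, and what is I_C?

active; I_C ≈ 1.8 mA

Assume active. Base-emitter loop: I_B = (V_BB − V_BE)/(R_B + (β+1)R_E) = (2.4 − 0.7)/(150 + 201×0.22) = 0.00875 mA.
I_C = β·I_B = 200×0.00875 = 1.75 mA.
V_CE = V_CC − I_C·R_C − I_E·R_E = 14 − 1.75×1.8 − 1.76×0.22 = 10.5 V > V_CE(sat), so the active-region assumption holds.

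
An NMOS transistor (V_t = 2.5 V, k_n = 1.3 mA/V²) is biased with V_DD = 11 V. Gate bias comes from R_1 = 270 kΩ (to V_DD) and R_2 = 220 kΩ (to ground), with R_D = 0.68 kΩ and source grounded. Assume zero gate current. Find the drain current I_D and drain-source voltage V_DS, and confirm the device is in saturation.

V_G = V_DD·R_2/(R_1+R_2) = 11×220/490 = 4.94 V. With the source grounded, V_GS = V_G = 4.94 V.
Assume saturation: I_D = (k_n/2)(V_GS − V_t)² = (1.3/2)×(4.94 − 2.5)² = 0.65×2.44² = 3.87 mA.
V_DS = V_DD − I_D·R_D = 11 − 3.87×0.68 = 8.37 V.
Saturation requires V_DS ≥ V_GS − V_t = 2.44 V; 8.37 ≥ 2.44 ✓.

I_D ≈ 3.9 mA, V_DS ≈ 8.4 V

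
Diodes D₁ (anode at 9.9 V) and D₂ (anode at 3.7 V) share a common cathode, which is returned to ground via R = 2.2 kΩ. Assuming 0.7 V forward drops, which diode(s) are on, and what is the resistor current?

Assume both conduct. Then node N would need to be at both 9.9−0.7 = 9.2 V and 3.7−0.7 = 3 V, which is impossible.
Assume only D₁ conducts: V_N = 9.9 − 0.7 = 9.2 V, so I_R = 9.2/2.2 = 4.18 mA.
Check D₂: its anode-to-cathode voltage is 3.7 − 9.2 = -5.5 V < 0.7 V, so it is off. The assumption is consistent.

Only D₁ conducts; I_R ≈ 4.2 mA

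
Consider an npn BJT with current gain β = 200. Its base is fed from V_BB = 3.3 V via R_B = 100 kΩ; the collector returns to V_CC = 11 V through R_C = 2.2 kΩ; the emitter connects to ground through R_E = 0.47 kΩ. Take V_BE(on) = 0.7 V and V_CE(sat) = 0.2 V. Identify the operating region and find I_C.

Assume active. Base-emitter loop: I_B = (V_BB − V_BE)/(R_B + (β+1)R_E) = (3.3 − 0.7)/(100 + 201×0.47) = 0.0134 mA.
I_C = β·I_B = 200×0.0134 = 2.67 mA.
V_CE = V_CC − I_C·R_C − I_E·R_E = 11 − 2.67×2.2 − 2.69×0.47 = 3.85 V > V_CE(sat), so the active-region assumption holds.

active; I_C ≈ 2.7 mA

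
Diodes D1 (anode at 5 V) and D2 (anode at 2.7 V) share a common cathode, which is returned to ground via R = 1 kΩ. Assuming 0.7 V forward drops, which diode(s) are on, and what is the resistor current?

Assume both conduct. Then node N would need to be at both 5−0.7 = 4.3 V and 2.7−0.7 = 2 V, which is impossible.
Assume only D1 conducts: V_N = 5 − 0.7 = 4.3 V, so I_R = 4.3/1 = 4.3 mA.
Check D2: its anode-to-cathode voltage is 2.7 − 4.3 = -1.6 V < 0.7 V, so it is off. The assumption is consistent.

Only D1 conducts; I_R ≈ 4.3 mA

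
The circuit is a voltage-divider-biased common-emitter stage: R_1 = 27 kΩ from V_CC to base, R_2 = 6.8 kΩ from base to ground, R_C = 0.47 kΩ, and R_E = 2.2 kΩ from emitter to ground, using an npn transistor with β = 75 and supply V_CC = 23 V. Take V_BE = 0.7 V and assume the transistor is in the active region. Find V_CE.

V_CE ≈ 18 V

Thevenize the base divider: V_Th = V_CC·R_2/(R_1+R_2) = 23×6.8/33.8 = 4.63 V, R_Th = R_1‖R_2 = 5.43 kΩ.
Base-emitter loop: V_Th = I_B·R_Th + V_BE + (β+1)I_B·R_E, so I_B = (4.63 − 0.7) / (5.43 + 76×2.2) = 0.0227 mA.
I_C = β·I_B = 75×0.0227 = 1.71 mA, and I_E = (β+1)I_B = 1.73 mA.
V_CE = V_CC − I_C·R_C − I_E·R_E = 23 − 1.71×0.47 − 1.73×2.2 = 18.4 V.
V_CE = 18.4 V > 0.2 V confirms active-region operation.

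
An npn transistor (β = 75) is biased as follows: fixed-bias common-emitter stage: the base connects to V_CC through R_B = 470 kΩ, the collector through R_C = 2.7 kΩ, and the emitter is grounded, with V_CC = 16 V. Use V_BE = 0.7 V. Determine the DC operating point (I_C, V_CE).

Base loop: V_CC = I_B·R_B + V_BE, so I_B = (16 − 0.7)/470 kΩ = 0.0326 mA.
In the active region I_C = β·I_B = 75 × 0.0326 = 2.44 mA.
Collector loop: V_CE = V_CC − I_C·R_C = 16 − 2.44×2.7 = 9.41 V.
Since V_CE = 9.41 V > V_CE(sat) ≈ 0.2 V, the transistor is in the active region as assumed.

I_C ≈ 2.4 mA, V_CE ≈ 9.4 V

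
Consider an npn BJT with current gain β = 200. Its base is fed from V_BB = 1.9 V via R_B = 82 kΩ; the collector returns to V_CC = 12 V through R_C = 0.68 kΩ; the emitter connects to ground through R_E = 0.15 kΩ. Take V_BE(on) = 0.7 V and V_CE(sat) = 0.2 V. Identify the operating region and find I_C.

active; I_C ≈ 2.1 mA

Assume active. Base-emitter loop: I_B = (V_BB − V_BE)/(R_B + (β+1)R_E) = (1.9 − 0.7)/(82 + 201×0.15) = 0.0107 mA.
I_C = β·I_B = 200×0.0107 = 2.14 mA.
V_CE = V_CC − I_C·R_C − I_E·R_E = 12 − 2.14×0.68 − 2.15×0.15 = 10.2 V > V_CE(sat), so the active-region assumption holds.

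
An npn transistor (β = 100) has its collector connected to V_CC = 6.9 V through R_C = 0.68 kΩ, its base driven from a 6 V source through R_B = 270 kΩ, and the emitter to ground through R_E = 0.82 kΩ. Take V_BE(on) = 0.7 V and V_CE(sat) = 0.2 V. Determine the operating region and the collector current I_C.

active; I_C ≈ 1.5 mA

Assume active. Base-emitter loop: I_B = (V_BB − V_BE)/(R_B + (β+1)R_E) = (6 − 0.7)/(270 + 101×0.82) = 0.015 mA.
I_C = β·I_B = 100×0.015 = 1.5 mA.
V_CE = V_CC − I_C·R_C − I_E·R_E = 6.9 − 1.5×0.68 − 1.52×0.82 = 4.63 V > V_CE(sat), so the active-region assumption holds.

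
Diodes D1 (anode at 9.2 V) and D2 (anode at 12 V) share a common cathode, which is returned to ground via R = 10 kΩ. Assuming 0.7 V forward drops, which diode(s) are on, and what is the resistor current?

Only D2 conducts; I_R ≈ 1.1 mA

Assume both conduct. Then node N would need to be at both 9.2−0.7 = 8.5 V and 12−0.7 = 11.3 V, which is impossible.
Assume only D2 conducts: V_N = 12 − 0.7 = 11.3 V, so I_R = 11.3/10 = 1.13 mA.
Check D1: its anode-to-cathode voltage is 9.2 − 11.3 = -2.1 V < 0.7 V, so it is off. The assumption is consistent.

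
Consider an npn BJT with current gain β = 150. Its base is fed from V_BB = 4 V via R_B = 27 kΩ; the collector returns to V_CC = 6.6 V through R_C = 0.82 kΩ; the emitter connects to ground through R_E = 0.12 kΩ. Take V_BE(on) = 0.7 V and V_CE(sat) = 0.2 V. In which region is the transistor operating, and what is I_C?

Assume active: I_B = (4 − 0.7)/(27 + 151×0.12) = 0.0731 mA, I_C = β·I_B = 11 mA.
Then V_CE = 6.6 − 11×0.82 − 11×0.12 = -3.72 V < 0.2 V — the active assumption fails.
Re-solve with V_CE = 0.2 V. KCL at the emitter: V_E/R_E = (V_BB−0.7−V_E)/R_B + (V_CC−0.2−V_E)/R_C, giving V_E = 0.827 V.
I_C = (V_CC − 0.2 − V_E)/R_C = (6.4 − 0.827)/0.82 = 6.8 mA.
Check: I_B = (3.3 − 0.827)/27 = 0.0916 mA, and β·I_B = 13.7 mA > I_C, confirming saturation.

saturation; I_C ≈ 6.8 mA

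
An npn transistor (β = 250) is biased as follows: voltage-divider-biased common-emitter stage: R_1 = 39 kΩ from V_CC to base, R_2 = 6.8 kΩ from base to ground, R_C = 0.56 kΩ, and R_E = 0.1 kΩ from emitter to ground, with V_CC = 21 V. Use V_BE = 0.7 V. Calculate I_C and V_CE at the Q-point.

I_C ≈ 20 mA, V_CE ≈ 8.1 V

Thevenize the base divider: V_Th = V_CC·R_2/(R_1+R_2) = 21×6.8/45.8 = 3.12 V, R_Th = R_1‖R_2 = 5.79 kΩ.
Base-emitter loop: V_Th = I_B·R_Th + V_BE + (β+1)I_B·R_E, so I_B = (3.12 − 0.7) / (5.79 + 251×0.1) = 0.0783 mA.
I_C = β·I_B = 250×0.0783 = 19.6 mA, and I_E = (β+1)I_B = 19.6 mA.
V_CE = V_CC − I_C·R_C − I_E·R_E = 21 − 19.6×0.56 − 19.6×0.1 = 8.08 V.
V_CE = 8.08 V > 0.2 V confirms active-region operation.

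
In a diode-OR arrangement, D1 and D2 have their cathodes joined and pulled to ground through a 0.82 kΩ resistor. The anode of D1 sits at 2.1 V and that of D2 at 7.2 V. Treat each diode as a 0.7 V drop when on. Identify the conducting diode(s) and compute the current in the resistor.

Only D2 conducts; I_R ≈ 7.9 mA

Assume both conduct. Then node N would need to be at both 2.1−0.7 = 1.4 V and 7.2−0.7 = 6.5 V, which is impossible.
Assume only D2 conducts: V_N = 7.2 − 0.7 = 6.5 V, so I_R = 6.5/0.82 = 7.93 mA.
Check D1: its anode-to-cathode voltage is 2.1 − 6.5 = -4.4 V < 0.7 V, so it is off. The assumption is consistent.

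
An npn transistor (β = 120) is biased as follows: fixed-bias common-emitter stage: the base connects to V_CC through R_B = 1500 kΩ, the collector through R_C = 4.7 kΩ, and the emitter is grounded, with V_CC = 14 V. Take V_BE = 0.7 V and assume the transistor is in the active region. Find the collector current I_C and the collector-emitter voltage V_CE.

I_C ≈ 1.1 mA, V_CE ≈ 9 V

Base loop: V_CC = I_B·R_B + V_BE, so I_B = (14 − 0.7)/1500 kΩ = 0.00887 mA.
In the active region I_C = β·I_B = 120 × 0.00887 = 1.06 mA.
Collector loop: V_CE = V_CC − I_C·R_C = 14 − 1.06×4.7 = 9 V.
Since V_CE = 9 V > V_CE(sat) ≈ 0.2 V, the transistor is in the active region as assumed.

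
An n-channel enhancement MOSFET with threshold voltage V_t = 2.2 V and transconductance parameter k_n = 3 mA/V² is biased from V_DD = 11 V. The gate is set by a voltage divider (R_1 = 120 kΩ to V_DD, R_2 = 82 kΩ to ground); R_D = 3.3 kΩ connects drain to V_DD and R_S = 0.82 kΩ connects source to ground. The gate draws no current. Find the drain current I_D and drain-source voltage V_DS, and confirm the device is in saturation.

I_D ≈ 1.5 mA, V_DS ≈ 4.7 V

V_G = V_DD·R_2/(R_1+R_2) = 11×82/202 = 4.47 V.
Assume saturation: I_D = (k_n/2)(V_GS − V_t)² with V_GS = V_G − I_D·R_S = 4.47 − 0.82·I_D.
Substituting gives 1.01·I_D² − 6.57·I_D + 7.7 = 0, with roots I_D = 1.53 or 4.99 mA.
The root I_D = 4.99 mA gives V_GS = 0.377 V ≤ V_t, so take I_D = 1.53 mA.
Then V_GS = 3.21 V and V_DS = V_DD − I_D(R_D+R_S) = 11 − 1.53×4.12 = 4.69 V.
Saturation requires V_DS ≥ V_GS − V_t = 1.01 V; 4.69 ≥ 1.01 ✓.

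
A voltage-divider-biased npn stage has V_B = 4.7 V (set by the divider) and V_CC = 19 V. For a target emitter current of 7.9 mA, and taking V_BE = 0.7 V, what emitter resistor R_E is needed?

R_E ≈ 0.51 kΩ

V_E = V_B − V_BE = 4.7 − 0.7 = 4 V.
R_E = V_E / I_E = 4 / 7.9 = 0.506 kΩ.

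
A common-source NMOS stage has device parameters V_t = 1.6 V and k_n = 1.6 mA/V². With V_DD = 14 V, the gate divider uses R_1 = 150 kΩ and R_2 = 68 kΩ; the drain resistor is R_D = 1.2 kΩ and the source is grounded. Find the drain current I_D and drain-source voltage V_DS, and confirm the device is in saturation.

I_D ≈ 6.1 mA, V_DS ≈ 6.7 V

V_G = V_DD·R_2/(R_1+R_2) = 14×68/218 = 4.37 V. With the source grounded, V_GS = V_G = 4.37 V.
Assume saturation: I_D = (k_n/2)(V_GS − V_t)² = (1.6/2)×(4.37 − 1.6)² = 0.8×2.77² = 6.12 mA.
V_DS = V_DD − I_D·R_D = 14 − 6.12×1.2 = 6.65 V.
Saturation requires V_DS ≥ V_GS − V_t = 2.77 V; 6.65 ≥ 2.77 ✓.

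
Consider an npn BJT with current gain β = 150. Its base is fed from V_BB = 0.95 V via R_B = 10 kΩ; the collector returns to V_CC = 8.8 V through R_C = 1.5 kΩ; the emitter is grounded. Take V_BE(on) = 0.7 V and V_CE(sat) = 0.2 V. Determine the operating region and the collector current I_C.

Assume active. Base-emitter loop: I_B = (V_BB − V_BE)/R_B = (0.95 − 0.7)/10 = 0.025 mA.
I_C = β·I_B = 150×0.025 = 3.75 mA.
V_CE = V_CC − I_C·R_C = 8.8 − 3.75×1.5 = 3.18 V > V_CE(sat), so the active-region assumption holds.

active; I_C ≈ 3.8 mA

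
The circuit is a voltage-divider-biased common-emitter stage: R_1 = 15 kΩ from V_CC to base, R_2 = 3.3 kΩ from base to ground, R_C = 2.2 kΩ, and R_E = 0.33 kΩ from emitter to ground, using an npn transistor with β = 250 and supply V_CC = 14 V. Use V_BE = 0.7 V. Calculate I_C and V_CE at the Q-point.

I_C ≈ 5.3 mA, V_CE ≈ 0.5 V

Thevenize the base divider: V_Th = V_CC·R_2/(R_1+R_2) = 14×3.3/18.3 = 2.52 V, R_Th = R_1‖R_2 = 2.7 kΩ.
Base-emitter loop: V_Th = I_B·R_Th + V_BE + (β+1)I_B·R_E, so I_B = (2.52 − 0.7) / (2.7 + 251×0.33) = 0.0213 mA.
I_C = β·I_B = 250×0.0213 = 5.33 mA, and I_E = (β+1)I_B = 5.35 mA.
V_CE = V_CC − I_C·R_C − I_E·R_E = 14 − 5.33×2.2 − 5.35×0.33 = 0.501 V.
V_CE = 0.501 V > 0.2 V confirms active-region operation.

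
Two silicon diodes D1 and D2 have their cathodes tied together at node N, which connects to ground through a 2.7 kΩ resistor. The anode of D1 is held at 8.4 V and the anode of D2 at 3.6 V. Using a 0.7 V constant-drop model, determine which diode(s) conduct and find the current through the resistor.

Only D1 conducts; I_R ≈ 2.9 mA

Assume both conduct. Then node N would need to be at both 8.4−0.7 = 7.7 V and 3.6−0.7 = 2.9 V, which is impossible.
Assume only D1 conducts: V_N = 8.4 − 0.7 = 7.7 V, so I_R = 7.7/2.7 = 2.85 mA.
Check D2: its anode-to-cathode voltage is 3.6 − 7.7 = -4.1 V < 0.7 V, so it is off. The assumption is consistent.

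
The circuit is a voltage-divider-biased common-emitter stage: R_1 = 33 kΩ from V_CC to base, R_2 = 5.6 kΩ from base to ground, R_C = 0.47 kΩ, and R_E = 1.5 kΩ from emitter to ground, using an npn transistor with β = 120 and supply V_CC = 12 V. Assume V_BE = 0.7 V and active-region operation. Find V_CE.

V_CE ≈ 11 V

Thevenize the base divider: V_Th = V_CC·R_2/(R_1+R_2) = 12×5.6/38.6 = 1.74 V, R_Th = R_1‖R_2 = 4.79 kΩ.
Base-emitter loop: V_Th = I_B·R_Th + V_BE + (β+1)I_B·R_E, so I_B = (1.74 − 0.7) / (4.79 + 121×1.5) = 0.00559 mA.
I_C = β·I_B = 120×0.00559 = 0.671 mA, and I_E = (β+1)I_B = 0.676 mA.
V_CE = V_CC − I_C·R_C − I_E·R_E = 12 − 0.671×0.47 − 0.676×1.5 = 10.7 V.
V_CE = 10.7 V > 0.2 V confirms active-region operation.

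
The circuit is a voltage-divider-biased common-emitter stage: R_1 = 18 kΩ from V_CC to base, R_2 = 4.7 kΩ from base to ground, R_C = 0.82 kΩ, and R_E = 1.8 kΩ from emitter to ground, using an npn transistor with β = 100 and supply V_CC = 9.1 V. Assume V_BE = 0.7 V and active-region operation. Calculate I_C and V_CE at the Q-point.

I_C ≈ 0.64 mA, V_CE ≈ 7.4 V

Thevenize the base divider: V_Th = V_CC·R_2/(R_1+R_2) = 9.1×4.7/22.7 = 1.88 V, R_Th = R_1‖R_2 = 3.73 kΩ.
Base-emitter loop: V_Th = I_B·R_Th + V_BE + (β+1)I_B·R_E, so I_B = (1.88 − 0.7) / (3.73 + 101×1.8) = 0.00638 mA.
I_C = β·I_B = 100×0.00638 = 0.638 mA, and I_E = (β+1)I_B = 0.645 mA.
V_CE = V_CC − I_C·R_C − I_E·R_E = 9.1 − 0.638×0.82 − 0.645×1.8 = 7.42 V.
V_CE = 7.42 V > 0.2 V confirms active-region operation.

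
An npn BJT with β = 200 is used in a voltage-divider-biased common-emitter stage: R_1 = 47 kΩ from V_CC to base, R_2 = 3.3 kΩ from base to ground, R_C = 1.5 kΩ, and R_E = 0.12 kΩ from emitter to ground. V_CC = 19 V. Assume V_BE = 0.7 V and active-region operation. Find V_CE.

V_CE ≈ 12 V

Thevenize the base divider: V_Th = V_CC·R_2/(R_1+R_2) = 19×3.3/50.3 = 1.25 V, R_Th = R_1‖R_2 = 3.08 kΩ.
Base-emitter loop: V_Th = I_B·R_Th + V_BE + (β+1)I_B·R_E, so I_B = (1.25 − 0.7) / (3.08 + 201×0.12) = 0.0201 mA.
I_C = β·I_B = 200×0.0201 = 4.02 mA, and I_E = (β+1)I_B = 4.04 mA.
V_CE = V_CC − I_C·R_C − I_E·R_E = 19 − 4.02×1.5 − 4.04×0.12 = 12.5 V.
V_CE = 12.5 V > 0.2 V confirms active-region operation.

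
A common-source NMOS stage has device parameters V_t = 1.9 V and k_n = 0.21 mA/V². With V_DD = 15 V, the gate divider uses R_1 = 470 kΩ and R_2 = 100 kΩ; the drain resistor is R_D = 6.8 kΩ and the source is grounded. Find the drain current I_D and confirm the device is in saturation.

I_D ≈ 0.056 mA

V_G = V_DD·R_2/(R_1+R_2) = 15×100/570 = 2.63 V. With the source grounded, V_GS = V_G = 2.63 V.
Assume saturation: I_D = (k_n/2)(V_GS − V_t)² = (0.21/2)×(2.63 − 1.9)² = 0.105×0.732² = 0.0562 mA.
V_DS = V_DD − I_D·R_D = 15 − 0.0562×6.8 = 14.6 V.
Saturation requires V_DS ≥ V_GS − V_t = 0.732 V; 14.6 ≥ 0.732 ✓.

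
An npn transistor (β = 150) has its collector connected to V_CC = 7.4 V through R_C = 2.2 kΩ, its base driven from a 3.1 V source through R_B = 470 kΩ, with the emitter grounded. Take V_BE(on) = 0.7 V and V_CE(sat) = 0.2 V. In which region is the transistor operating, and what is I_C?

Assume active. Base-emitter loop: I_B = (V_BB − V_BE)/R_B = (3.1 − 0.7)/470 = 0.00511 mA.
I_C = β·I_B = 150×0.00511 = 0.766 mA.
V_CE = V_CC − I_C·R_C = 7.4 − 0.766×2.2 = 5.71 V > V_CE(sat), so the active-region assumption holds.

active; I_C ≈ 0.77 mA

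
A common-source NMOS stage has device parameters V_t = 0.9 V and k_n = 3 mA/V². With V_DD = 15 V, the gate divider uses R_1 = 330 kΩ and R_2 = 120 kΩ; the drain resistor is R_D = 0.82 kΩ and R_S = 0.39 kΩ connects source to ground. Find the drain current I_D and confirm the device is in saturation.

I_D ≈ 3.8 mA

V_G = V_DD·R_2/(R_1+R_2) = 15×120/450 = 4 V.
Assume saturation: I_D = (k_n/2)(V_GS − V_t)² with V_GS = V_G − I_D·R_S = 4 − 0.39·I_D.
Substituting gives 0.228·I_D² − 4.63·I_D + 14.4 = 0, with roots I_D = 3.84 or 16.4 mA.
The root I_D = 16.4 mA gives V_GS = -2.41 V ≤ V_t, so take I_D = 3.84 mA.
Then V_GS = 2.5 V and V_DS = V_DD − I_D(R_D+R_S) = 15 − 3.84×1.21 = 10.3 V.
Saturation requires V_DS ≥ V_GS − V_t = 1.6 V; 10.3 ≥ 1.6 ✓.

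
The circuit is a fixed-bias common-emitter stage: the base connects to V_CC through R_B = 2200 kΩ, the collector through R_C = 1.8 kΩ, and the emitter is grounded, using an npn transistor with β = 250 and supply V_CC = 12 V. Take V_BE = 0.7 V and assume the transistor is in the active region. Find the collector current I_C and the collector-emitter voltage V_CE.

Base loop: V_CC = I_B·R_B + V_BE, so I_B = (12 − 0.7)/2200 kΩ = 0.00514 mA.
In the active region I_C = β·I_B = 250 × 0.00514 = 1.28 mA.
Collector loop: V_CE = V_CC − I_C·R_C = 12 − 1.28×1.8 = 9.69 V.
Since V_CE = 9.69 V > V_CE(sat) ≈ 0.2 V, the transistor is in the active region as assumed.

I_C ≈ 1.3 mA, V_CE ≈ 9.7 V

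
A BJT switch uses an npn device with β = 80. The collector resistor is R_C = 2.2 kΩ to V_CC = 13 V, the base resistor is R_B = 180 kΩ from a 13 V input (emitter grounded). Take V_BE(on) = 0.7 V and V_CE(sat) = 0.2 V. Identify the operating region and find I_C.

active; I_C ≈ 5.5 mA

Assume active. Base-emitter loop: I_B = (V_BB − V_BE)/R_B = (13 − 0.7)/180 = 0.0683 mA.
I_C = β·I_B = 80×0.0683 = 5.47 mA.
V_CE = V_CC − I_C·R_C = 13 − 5.47×2.2 = 0.973 V > V_CE(sat), so the active-region assumption holds.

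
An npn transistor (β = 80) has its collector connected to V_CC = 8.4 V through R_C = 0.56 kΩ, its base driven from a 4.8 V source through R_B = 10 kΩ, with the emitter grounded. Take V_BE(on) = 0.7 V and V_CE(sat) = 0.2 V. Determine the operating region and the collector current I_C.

Assume active: I_B = (4.8 − 0.7)/10 = 0.41 mA, giving I_C = β·I_B = 32.8 mA.
But then V_CE = 8.4 − 32.8×0.56 = -9.97 V < V_CE(sat) = 0.2 V — impossible in the active region.
So the transistor is saturated. With V_CE = 0.2 V, I_C = (V_CC − 0.2)/R_C = 8.2/0.56 = 14.6 mA.
Check: β·I_B = 32.8 mA > I_C = 14.6 mA, confirming saturation.

saturation; I_C ≈ 15 mA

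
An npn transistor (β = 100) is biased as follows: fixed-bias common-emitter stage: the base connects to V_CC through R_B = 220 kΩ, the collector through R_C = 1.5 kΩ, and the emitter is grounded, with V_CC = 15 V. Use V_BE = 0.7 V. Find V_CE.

Base loop: V_CC = I_B·R_B + V_BE, so I_B = (15 − 0.7)/220 kΩ = 0.065 mA.
In the active region I_C = β·I_B = 100 × 0.065 = 6.5 mA.
Collector loop: V_CE = V_CC − I_C·R_C = 15 − 6.5×1.5 = 5.25 V.
Since V_CE = 5.25 V > V_CE(sat) ≈ 0.2 V, the transistor is in the active region as assumed.

V_CE ≈ 5.2 V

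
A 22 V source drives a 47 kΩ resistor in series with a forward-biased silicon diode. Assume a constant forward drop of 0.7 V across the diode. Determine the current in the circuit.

I ≈ 0.45 mA

KVL around the loop: 22 = V_D + I·R = 0.7 + I × 47 kΩ.
So I = (22 − 0.7) / 47 kΩ = 21.3 / 47 = 0.453 mA.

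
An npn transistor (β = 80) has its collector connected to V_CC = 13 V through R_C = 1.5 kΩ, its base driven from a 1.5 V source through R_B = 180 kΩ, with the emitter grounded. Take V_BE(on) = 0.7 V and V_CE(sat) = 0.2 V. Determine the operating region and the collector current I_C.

active; I_C ≈ 0.36 mA

Assume active. Base-emitter loop: I_B = (V_BB − V_BE)/R_B = (1.5 − 0.7)/180 = 0.00444 mA.
I_C = β·I_B = 80×0.00444 = 0.356 mA.
V_CE = V_CC − I_C·R_C = 13 − 0.356×1.5 = 12.5 V > V_CE(sat), so the active-region assumption holds.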